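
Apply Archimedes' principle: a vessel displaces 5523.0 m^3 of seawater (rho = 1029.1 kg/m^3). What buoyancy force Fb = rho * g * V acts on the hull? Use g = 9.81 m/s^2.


Formula: Fb = rho * g * V
Substituting: Fb = 1029.1 * 9.81 * 5523.0
Intermediate: 1029.1 * 9.81 = 10095.471
Result: Fb = 10095.471 * 5523.0 ≈ 55757000 N (5 s.f.)

55757000 N


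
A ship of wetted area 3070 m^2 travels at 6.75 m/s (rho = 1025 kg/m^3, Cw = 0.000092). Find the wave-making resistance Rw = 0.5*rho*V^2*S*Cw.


Formula: Rw = 0.5 * rho * V^2 * S * Cw
Step 1 — V^2 = 6.75^2 = 45.5625
Step 2 — 0.5 * rho * V^2 = 0.5 * 1025 * 45.5625 = 23350.78125
Step 3 — Rw = 23350.78125 * 3070 * 0.000092 ≈ 6595.2 N (5 s.f.)

6595.2 N


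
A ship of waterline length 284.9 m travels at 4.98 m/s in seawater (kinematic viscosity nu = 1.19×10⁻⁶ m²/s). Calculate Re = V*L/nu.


Formula: Re = V * L / nu
Step 1 — V * L = 4.98 * 284.9 = 1418.802 m^2/s
Step 2 — Re = 1418.802 / 1.19e-6 = 1.19e+09

1.19e+09


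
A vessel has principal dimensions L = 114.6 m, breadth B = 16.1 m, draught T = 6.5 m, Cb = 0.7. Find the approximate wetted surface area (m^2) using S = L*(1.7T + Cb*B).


Formula: S = 1.7*L*T + V/T with V = Cb*L*B*T, i.e. S = L * (1.7*T + Cb*B)
Step 1 — 1.7*T = 1.7 * 6.5 = 11.05 m
Step 2 — Cb*B = 0.7 * 16.1 = 11.27 m
Step 3 — 1.7*T + Cb*B = 11.05 + 11.27 = 22.32 m
Step 4 — S = 114.6 * 22.32 ≈ 2557.9 m^2 (5 s.f.)

2557.9 m^2


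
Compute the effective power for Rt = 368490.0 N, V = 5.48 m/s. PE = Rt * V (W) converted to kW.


Formula: PE = Rt * V / 1000 (kW)
Step 1 — PE (W) = 368490.0 * 5.48 = 2019325.2 W
Step 2 — PE (kW) = 2019325.2 / 1000 ≈ 2019.3 kW (5 s.f.)

2019.3 kW


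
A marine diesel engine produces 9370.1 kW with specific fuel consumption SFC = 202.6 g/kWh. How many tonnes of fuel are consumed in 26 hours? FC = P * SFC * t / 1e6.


Formula: FC (tonnes) = P * SFC * t / 1,000,000
Step 1 — P * SFC * t = 9370.1 * 202.6 * 26 = 49357938.76 g
Step 2 — FC (tonnes) = 49357938.76 / 1,000,000 ≈ 49.358 tonnes (5 s.f.)

49.358 tonnes


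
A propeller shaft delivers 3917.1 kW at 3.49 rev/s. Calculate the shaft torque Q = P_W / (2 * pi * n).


Formula: Q = P_W / (2 * pi * n)
Step 1 — P_W = 3917.1 kW * 1000 = 3917100.0 W
Step 2 — 2 * pi * n = 2 * pi * 3.49 = 21.928317
Step 3 — Q = 3917100.0 / 21.928317 ≈ 178630 N·m (5 s.f.)

178630 N·m


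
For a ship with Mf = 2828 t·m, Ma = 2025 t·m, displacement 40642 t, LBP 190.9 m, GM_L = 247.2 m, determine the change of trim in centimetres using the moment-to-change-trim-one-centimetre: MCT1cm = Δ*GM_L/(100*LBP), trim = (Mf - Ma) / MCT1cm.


Formula: net trimming moment = Mf - Ma; MCT1cm = Δ*GM_L/(100*LBP); trim = net moment / MCT1cm
Step 1 — net trimming moment = 2828 - 2025 = 803 t·m
Step 2 — MCT1cm = 40642 * 247.2 / (100 * 190.9) = 526.2809 t·m/cm
Step 3 — trim = 803 / 526.2809 ≈ 1.5258 cm (5 s.f.)

1.5258 cm


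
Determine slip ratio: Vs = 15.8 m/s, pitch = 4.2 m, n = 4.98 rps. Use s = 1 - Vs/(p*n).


Formula: s = 1 - Vs / (p * n)
Step 1 — p * n = 4.2 * 4.98 = 20.916
Step 2 — Vs / (p*n) = 15.8 / 20.916 = 0.755403 (6 d.p.)
Step 3 — s = 1 - 0.755403 = 0.244597

0.244597


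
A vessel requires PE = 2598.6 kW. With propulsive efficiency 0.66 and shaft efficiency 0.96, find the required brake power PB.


Formula: PB = PE / (eta_D * eta_S)
Step 1 — combined efficiency = eta_D * eta_S = 0.66 * 0.96 = 0.6336
Step 2 — PB = 2598.6 / 0.6336 ≈ 4101.3 kW (5 s.f.)

4101.3 kW


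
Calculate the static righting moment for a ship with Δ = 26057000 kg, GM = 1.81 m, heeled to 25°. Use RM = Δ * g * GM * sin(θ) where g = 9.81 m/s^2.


Formula: GZ = GM * sin(theta); RM = disp * g * GZ
Step 1 — GZ = 1.81 * sin(25°) = 1.81 * 0.422618 = 0.764939 m
Step 2 — RM = 26057000 * 9.81 * 0.764939 ≈ 195530000 N·m (5 s.f.)

195530000 N·m


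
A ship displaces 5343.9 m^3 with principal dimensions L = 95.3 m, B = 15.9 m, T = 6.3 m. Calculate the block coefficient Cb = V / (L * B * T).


Formula: Cb = V / (L * B * T)
Step 1 — L * B * T = 95.3 * 15.9 * 6.3 = 9546.201 m^3
Step 2 — Cb = 5343.9 / 9546.201 ≈ 0.55979 (5 s.f.)

0.55979


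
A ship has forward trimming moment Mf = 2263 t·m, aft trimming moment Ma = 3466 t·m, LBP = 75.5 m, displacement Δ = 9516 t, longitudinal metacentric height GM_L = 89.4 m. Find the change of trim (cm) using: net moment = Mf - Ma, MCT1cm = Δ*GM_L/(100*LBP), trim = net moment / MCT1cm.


Formula: net trimming moment = Mf - Ma; MCT1cm = Δ*GM_L/(100*LBP); trim = net moment / MCT1cm
Step 1 — net trimming moment = 2263 - 3466 = -1203 t·m
Step 2 — MCT1cm = 9516 * 89.4 / (100 * 75.5) = 112.6795 t·m/cm
Step 3 — trim = -1203 / 112.6795 ≈ -10.676 cm (5 s.f.)

-10.676 cm


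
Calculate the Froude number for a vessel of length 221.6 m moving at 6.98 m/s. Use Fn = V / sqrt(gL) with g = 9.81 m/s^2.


Formula: Fn = V / sqrt(g * L)
Step 1 — g * L = 9.81 * 221.6 = 2173.896
Step 2 — sqrt(g * L) = sqrt(2173.896) = 46.625058
Step 3 — Fn = 6.98 / 46.625058 ≈ 0.14970 (5 s.f.)

0.14970


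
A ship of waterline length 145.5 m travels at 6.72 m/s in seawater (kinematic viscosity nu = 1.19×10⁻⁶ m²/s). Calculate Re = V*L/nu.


Formula: Re = V * L / nu
Step 1 — V * L = 6.72 * 145.5 = 977.76 m^2/s
Step 2 — Re = 977.76 / 1.19e-6 = 8.22e+08

8.22e+08


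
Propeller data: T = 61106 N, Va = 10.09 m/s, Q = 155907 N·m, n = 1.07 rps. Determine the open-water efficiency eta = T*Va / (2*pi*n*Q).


Formula: eta = T * Va / (2 * pi * n * Q)
Step 1 — numerator = T * Va = 61106 * 10.09 = 616559.54
Step 2 — 2 * pi * n = 2 * pi * 1.07 = 6.723008
Step 3 — denominator = 6.723008 * 155907 = 1048164.01
Step 4 — eta = 616559.54 / 1048164.01 ≈ 0.58823 (5 s.f.)

0.58823


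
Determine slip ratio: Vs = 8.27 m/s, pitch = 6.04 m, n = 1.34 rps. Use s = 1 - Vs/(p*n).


Formula: s = 1 - Vs / (p * n)
Step 1 — p * n = 6.04 * 1.34 = 8.0936
Step 2 — Vs / (p*n) = 8.27 / 8.0936 = 1.021795 (6 d.p.)
Step 3 — s = 1 - 1.021795 = -0.021795

-0.021795


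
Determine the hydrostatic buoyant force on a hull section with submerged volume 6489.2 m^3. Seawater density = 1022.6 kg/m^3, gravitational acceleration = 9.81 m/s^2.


Formula: Fb = rho * g * V
Substituting: Fb = 1022.6 * 9.81 * 6489.2
Intermediate: 1022.6 * 9.81 = 10031.706
Result: Fb = 10031.706 * 6489.2 ≈ 65098000 N (5 s.f.)

65098000 N


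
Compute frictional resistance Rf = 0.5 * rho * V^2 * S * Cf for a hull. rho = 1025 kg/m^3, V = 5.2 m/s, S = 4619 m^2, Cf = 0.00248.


Formula: Rf = 0.5 * rho * V^2 * S * Cf
Step 1 — V^2 = 5.2^2 = 27.04
Step 2 — 0.5 * rho * V^2 = 0.5 * 1025 * 27.04 = 13858.0
Step 3 — Rf = 13858.0 * 4619 * 0.00248 ≈ 158750 N (5 s.f.)

158750 N


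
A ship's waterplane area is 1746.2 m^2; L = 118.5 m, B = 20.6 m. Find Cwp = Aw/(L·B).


Formula: Cwp = Aw / (L * B)
Step 1 — L * B = 118.5 * 20.6 = 2441.1 m^2
Step 2 — Cwp = 1746.2 / 2441.1 ≈ 0.71533 (5 s.f.)

0.71533


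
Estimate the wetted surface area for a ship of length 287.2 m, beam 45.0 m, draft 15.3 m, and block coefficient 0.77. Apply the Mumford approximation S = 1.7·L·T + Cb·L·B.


Formula: S = 1.7*L*T + V/T with V = Cb*L*B*T, i.e. S = L * (1.7*T + Cb*B)
Step 1 — 1.7*T = 1.7 * 15.3 = 26.01 m
Step 2 — Cb*B = 0.77 * 45.0 = 34.65 m
Step 3 — 1.7*T + Cb*B = 26.01 + 34.65 = 60.66 m
Step 4 — S = 287.2 * 60.66 ≈ 17422 m^2 (5 s.f.)

17422 m^2


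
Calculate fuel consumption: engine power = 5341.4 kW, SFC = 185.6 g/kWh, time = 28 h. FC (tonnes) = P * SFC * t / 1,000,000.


Formula: FC (tonnes) = P * SFC * t / 1,000,000
Step 1 — P * SFC * t = 5341.4 * 185.6 * 28 = 27758187.52 g
Step 2 — FC (tonnes) = 27758187.52 / 1,000,000 ≈ 27.758 tonnes (5 s.f.)

27.758 tonnes


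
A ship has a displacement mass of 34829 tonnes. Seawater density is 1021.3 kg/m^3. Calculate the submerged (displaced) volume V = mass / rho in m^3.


Formula: V = mass / rho
Step 1 — convert tonnes to kg: 34829 t * 1000 = 34829000 kg
Step 2 — V = 34829000 / 1021.3 ≈ 34103 m^3 (5 s.f.)

34103 m^3


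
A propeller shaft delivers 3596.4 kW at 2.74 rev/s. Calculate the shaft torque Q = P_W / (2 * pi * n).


Formula: Q = P_W / (2 * pi * n)
Step 1 — P_W = 3596.4 kW * 1000 = 3596400.0 W
Step 2 — 2 * pi * n = 2 * pi * 2.74 = 17.215928
Step 3 — Q = 3596400.0 / 17.215928 ≈ 208900 N·m (5 s.f.)

208900 N·m


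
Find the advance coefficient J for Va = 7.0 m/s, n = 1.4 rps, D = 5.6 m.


Formula: J = Va / (n * D)
Step 1 — n * D = 1.4 * 5.6 = 7.84
Step 2 — J = 7.0 / 7.84 ≈ 0.89286 (5 s.f.)

0.89286


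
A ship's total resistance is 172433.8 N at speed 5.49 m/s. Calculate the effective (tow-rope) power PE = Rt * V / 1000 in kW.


Formula: PE = Rt * V / 1000 (kW)
Step 1 — PE (W) = 172433.8 * 5.49 = 946661.562 W
Step 2 — PE (kW) = 946661.562 / 1000 ≈ 946.66 kW (5 s.f.)

946.66 kW


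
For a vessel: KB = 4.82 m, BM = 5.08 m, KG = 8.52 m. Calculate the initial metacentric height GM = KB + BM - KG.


Formula: GM = KB + BM - KG
Step 1 — KM = KB + BM = 4.82 + 5.08 = 9.9 m
Step 2 — GM = KM - KG = 9.9 - 8.52 = 1.38 m

1.38 m


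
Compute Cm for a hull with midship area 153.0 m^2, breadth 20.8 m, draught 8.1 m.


Formula: Cm = Am / (B * T)
Step 1 — B * T = 20.8 * 8.1 = 168.48 m^2
Step 2 — Cm = 153.0 / 168.48 ≈ 0.90812 (5 s.f.)

0.90812


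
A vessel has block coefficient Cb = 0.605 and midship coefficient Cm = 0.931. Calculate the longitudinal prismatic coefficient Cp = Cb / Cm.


Formula: Cp = Cb / Cm
Substituting: Cp = 0.605 / 0.931
Result: Cp ≈ 0.64984 (5 s.f.)

0.64984


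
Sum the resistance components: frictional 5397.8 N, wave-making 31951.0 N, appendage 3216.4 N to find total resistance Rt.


Formula: Rt = Rf + Rw + Ra
Substituting: Rt = 5397.8 + 31951.0 + 3216.4
Result: Rt = 40565.2 N

40565.2 N


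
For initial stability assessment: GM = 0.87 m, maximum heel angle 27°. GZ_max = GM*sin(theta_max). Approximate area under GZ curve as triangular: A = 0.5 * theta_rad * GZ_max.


Formula: GZ_max = GM * sin(theta); Area = 0.5 * theta_rad * GZ_max
Step 1 — GZ_max = 0.87 * sin(27°) = 0.87 * 0.45399 = 0.394971 m
Step 2 — theta_rad = 27 * pi/180 = 0.471239 rad
Step 3 — Area = 0.5 * 0.471239 * 0.394971 ≈ 0.093063 m·rad (5 s.f.)

0.093063 m·rad


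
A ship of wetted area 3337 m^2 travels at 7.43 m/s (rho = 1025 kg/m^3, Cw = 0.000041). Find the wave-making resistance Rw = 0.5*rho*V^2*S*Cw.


Formula: Rw = 0.5 * rho * V^2 * S * Cw
Step 1 — V^2 = 7.43^2 = 55.2049
Step 2 — 0.5 * rho * V^2 = 0.5 * 1025 * 55.2049 = 28292.51125
Step 3 — Rw = 28292.51125 * 3337 * 0.000041 ≈ 3870.9 N (5 s.f.)

3870.9 N


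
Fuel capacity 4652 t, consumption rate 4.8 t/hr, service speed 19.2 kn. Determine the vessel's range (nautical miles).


Formula: endurance = fuel / rate; range = endurance * speed
Step 1 — endurance = 4652 / 4.8 = 969.1667 hours
Step 2 — range = 969.1667 * 19.2 ≈ 18608 nautical miles (5 s.f.)

18608 NM


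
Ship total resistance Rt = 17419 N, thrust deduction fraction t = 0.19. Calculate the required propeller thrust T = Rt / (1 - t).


Formula: T = Rt / (1 - t)
Step 1 — (1 - t) = 1 - 0.19 = 0.81
Step 2 — T = 17419 / 0.81 ≈ 21505 N (5 s.f.)

21505 N


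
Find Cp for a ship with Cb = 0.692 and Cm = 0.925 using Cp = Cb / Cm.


Formula: Cp = Cb / Cm
Substituting: Cp = 0.692 / 0.925
Result: Cp ≈ 0.74811 (5 s.f.)

0.74811


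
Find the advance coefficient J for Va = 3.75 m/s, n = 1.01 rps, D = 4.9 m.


Formula: J = Va / (n * D)
Step 1 — n * D = 1.01 * 4.9 = 4.949
Step 2 — J = 3.75 / 4.949 ≈ 0.75773 (5 s.f.)

0.75773


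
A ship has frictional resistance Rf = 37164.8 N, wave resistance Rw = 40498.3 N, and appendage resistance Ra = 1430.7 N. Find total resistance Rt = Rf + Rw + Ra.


Formula: Rt = Rf + Rw + Ra
Substituting: Rt = 37164.8 + 40498.3 + 1430.7
Result: Rt = 79093.8 N

79093.8 N


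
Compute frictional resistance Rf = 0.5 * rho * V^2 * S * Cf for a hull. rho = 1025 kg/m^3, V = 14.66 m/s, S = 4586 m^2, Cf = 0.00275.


Formula: Rf = 0.5 * rho * V^2 * S * Cf
Step 1 — V^2 = 14.66^2 = 214.9156
Step 2 — 0.5 * rho * V^2 = 0.5 * 1025 * 214.9156 = 110144.245
Step 3 — Rf = 110144.245 * 4586 * 0.00275 ≈ 1389100 N (5 s.f.)

1389100 N


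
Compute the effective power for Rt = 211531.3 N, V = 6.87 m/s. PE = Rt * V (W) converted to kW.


Formula: PE = Rt * V / 1000 (kW)
Step 1 — PE (W) = 211531.3 * 6.87 = 1453220.031 W
Step 2 — PE (kW) = 1453220.031 / 1000 ≈ 1453.2 kW (5 s.f.)

1453.2 kW


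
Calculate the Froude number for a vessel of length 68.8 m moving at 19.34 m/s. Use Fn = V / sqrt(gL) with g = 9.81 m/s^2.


Formula: Fn = V / sqrt(g * L)
Step 1 — g * L = 9.81 * 68.8 = 674.928
Step 2 — sqrt(g * L) = sqrt(674.928) = 25.979376
Step 3 — Fn = 19.34 / 25.979376 ≈ 0.74444 (5 s.f.)

0.74444


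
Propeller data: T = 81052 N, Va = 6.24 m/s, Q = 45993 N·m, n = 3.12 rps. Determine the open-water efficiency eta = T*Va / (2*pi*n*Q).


Formula: eta = T * Va / (2 * pi * n * Q)
Step 1 — numerator = T * Va = 81052 * 6.24 = 505764.48
Step 2 — 2 * pi * n = 2 * pi * 3.12 = 19.603538
Step 3 — denominator = 19.603538 * 45993 = 901625.52
Step 4 — eta = 505764.48 / 901625.52 ≈ 0.56095 (5 s.f.)

0.56095


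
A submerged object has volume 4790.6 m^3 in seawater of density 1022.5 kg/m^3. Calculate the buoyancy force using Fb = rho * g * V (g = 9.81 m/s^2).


Formula: Fb = rho * g * V
Substituting: Fb = 1022.5 * 9.81 * 4790.6
Intermediate: 1022.5 * 9.81 = 10030.725
Result: Fb = 10030.725 * 4790.6 ≈ 48053000 N (5 s.f.)

48053000 N


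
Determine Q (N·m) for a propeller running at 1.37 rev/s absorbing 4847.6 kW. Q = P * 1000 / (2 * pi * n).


Formula: Q = P_W / (2 * pi * n)
Step 1 — P_W = 4847.6 kW * 1000 = 4847600.0 W
Step 2 — 2 * pi * n = 2 * pi * 1.37 = 8.607964
Step 3 — Q = 4847600.0 / 8.607964 ≈ 563150 N·m (5 s.f.)

563150 N·m


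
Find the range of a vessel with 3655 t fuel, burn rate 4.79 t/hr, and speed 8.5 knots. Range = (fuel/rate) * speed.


Formula: endurance = fuel / rate; range = endurance * speed
Step 1 — endurance = 3655 / 4.79 = 763.048 hours
Step 2 — range = 763.048 * 8.5 ≈ 6485.9 nautical miles (5 s.f.)

6485.9 NM


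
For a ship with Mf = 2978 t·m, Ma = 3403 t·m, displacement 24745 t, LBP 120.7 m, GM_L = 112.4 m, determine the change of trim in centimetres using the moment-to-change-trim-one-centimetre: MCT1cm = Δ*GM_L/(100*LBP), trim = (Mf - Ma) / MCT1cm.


Formula: net trimming moment = Mf - Ma; MCT1cm = Δ*GM_L/(100*LBP); trim = net moment / MCT1cm
Step 1 — net trimming moment = 2978 - 3403 = -425 t·m
Step 2 — MCT1cm = 24745 * 112.4 / (100 * 120.7) = 230.434 t·m/cm
Step 3 — trim = -425 / 230.434 ≈ -1.8443 cm (5 s.f.)

-1.8443 cm


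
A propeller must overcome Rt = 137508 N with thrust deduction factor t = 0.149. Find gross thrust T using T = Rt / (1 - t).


Formula: T = Rt / (1 - t)
Step 1 — (1 - t) = 1 - 0.149 = 0.851
Step 2 — T = 137508 / 0.851 ≈ 161580 N (5 s.f.)

161580 N


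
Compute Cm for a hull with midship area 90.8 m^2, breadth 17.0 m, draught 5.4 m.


Formula: Cm = Am / (B * T)
Step 1 — B * T = 17.0 * 5.4 = 91.8 m^2
Step 2 — Cm = 90.8 / 91.8 ≈ 0.98911 (5 s.f.)

0.98911


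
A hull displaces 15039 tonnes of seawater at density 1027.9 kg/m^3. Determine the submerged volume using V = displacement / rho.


Formula: V = mass / rho
Step 1 — convert tonnes to kg: 15039 t * 1000 = 15039000 kg
Step 2 — V = 15039000 / 1027.9 ≈ 14631 m^3 (5 s.f.)

14631 m^3


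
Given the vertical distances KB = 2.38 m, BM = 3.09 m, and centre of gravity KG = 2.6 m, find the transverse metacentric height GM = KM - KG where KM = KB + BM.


Formula: GM = KB + BM - KG
Step 1 — KM = KB + BM = 2.38 + 3.09 = 5.47 m
Step 2 — GM = KM - KG = 5.47 - 2.6 = 2.87 m

2.87 m


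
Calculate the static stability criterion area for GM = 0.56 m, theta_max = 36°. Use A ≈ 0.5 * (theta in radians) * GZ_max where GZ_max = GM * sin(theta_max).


Formula: GZ_max = GM * sin(theta); Area = 0.5 * theta_rad * GZ_max
Step 1 — GZ_max = 0.56 * sin(36°) = 0.56 * 0.587785 = 0.32916 m
Step 2 — theta_rad = 36 * pi/180 = 0.628319 rad
Step 3 — Area = 0.5 * 0.628319 * 0.32916 ≈ 0.10341 m·rad (5 s.f.)

0.10341 m·rad


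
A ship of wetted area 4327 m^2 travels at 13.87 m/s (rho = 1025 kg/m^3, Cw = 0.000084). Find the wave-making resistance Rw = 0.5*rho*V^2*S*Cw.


Formula: Rw = 0.5 * rho * V^2 * S * Cw
Step 1 — V^2 = 13.87^2 = 192.3769
Step 2 — 0.5 * rho * V^2 = 0.5 * 1025 * 192.3769 = 98593.16125
Step 3 — Rw = 98593.16125 * 4327 * 0.000084 ≈ 35835 N (5 s.f.)

35835 N


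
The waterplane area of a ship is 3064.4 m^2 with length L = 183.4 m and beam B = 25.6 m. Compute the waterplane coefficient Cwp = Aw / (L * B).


Formula: Cwp = Aw / (L * B)
Step 1 — L * B = 183.4 * 25.6 = 4695.04 m^2
Step 2 — Cwp = 3064.4 / 4695.04 ≈ 0.65269 (5 s.f.)

0.65269


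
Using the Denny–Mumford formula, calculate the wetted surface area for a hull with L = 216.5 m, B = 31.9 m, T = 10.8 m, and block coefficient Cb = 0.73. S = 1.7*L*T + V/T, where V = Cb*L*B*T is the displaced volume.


Formula: S = 1.7*L*T + V/T with V = Cb*L*B*T, i.e. S = L * (1.7*T + Cb*B)
Step 1 — 1.7*T = 1.7 * 10.8 = 18.36 m
Step 2 — Cb*B = 0.73 * 31.9 = 23.287 m
Step 3 — 1.7*T + Cb*B = 18.36 + 23.287 = 41.647 m
Step 4 — S = 216.5 * 41.647 ≈ 9016.6 m^2 (5 s.f.)

9016.6 m^2


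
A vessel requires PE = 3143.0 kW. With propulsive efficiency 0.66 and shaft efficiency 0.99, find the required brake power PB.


Formula: PB = PE / (eta_D * eta_S)
Step 1 — combined efficiency = eta_D * eta_S = 0.66 * 0.99 = 0.6534
Step 2 — PB = 3143.0 / 0.6534 ≈ 4810.2 kW (5 s.f.)

4810.2 kW


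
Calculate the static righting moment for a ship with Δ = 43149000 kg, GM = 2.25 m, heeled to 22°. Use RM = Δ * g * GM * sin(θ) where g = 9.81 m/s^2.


Formula: GZ = GM * sin(theta); RM = disp * g * GZ
Step 1 — GZ = 2.25 * sin(22°) = 2.25 * 0.374607 = 0.842866 m
Step 2 — RM = 43149000 * 9.81 * 0.842866 ≈ 356780000 N·m (5 s.f.)

356780000 N·m


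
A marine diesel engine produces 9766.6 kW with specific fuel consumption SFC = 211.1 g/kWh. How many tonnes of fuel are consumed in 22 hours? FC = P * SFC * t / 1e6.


Formula: FC (tonnes) = P * SFC * t / 1,000,000
Step 1 — P * SFC * t = 9766.6 * 211.1 * 22 = 45358043.72 g
Step 2 — FC (tonnes) = 45358043.72 / 1,000,000 ≈ 45.358 tonnes (5 s.f.)

45.358 tonnes


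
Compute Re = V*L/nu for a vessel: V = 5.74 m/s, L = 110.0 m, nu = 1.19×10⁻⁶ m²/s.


Formula: Re = V * L / nu
Step 1 — V * L = 5.74 * 110.0 = 631.4 m^2/s
Step 2 — Re = 631.4 / 1.19e-6 = 5.31e+08

5.31e+08


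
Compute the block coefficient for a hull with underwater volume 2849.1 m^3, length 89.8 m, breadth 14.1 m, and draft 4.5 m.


Formula: Cb = V / (L * B * T)
Step 1 — L * B * T = 89.8 * 14.1 * 4.5 = 5697.81 m^3
Step 2 — Cb = 2849.1 / 5697.81 ≈ 0.50003 (5 s.f.)

0.50003


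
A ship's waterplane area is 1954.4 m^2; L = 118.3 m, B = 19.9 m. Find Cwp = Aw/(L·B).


Formula: Cwp = Aw / (L * B)
Step 1 — L * B = 118.3 * 19.9 = 2354.17 m^2
Step 2 — Cwp = 1954.4 / 2354.17 ≈ 0.83019 (5 s.f.)

0.83019


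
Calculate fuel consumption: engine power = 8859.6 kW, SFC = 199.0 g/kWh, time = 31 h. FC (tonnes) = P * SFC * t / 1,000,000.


Formula: FC (tonnes) = P * SFC * t / 1,000,000
Step 1 — P * SFC * t = 8859.6 * 199.0 * 31 = 54654872.4 g
Step 2 — FC (tonnes) = 54654872.4 / 1,000,000 ≈ 54.655 tonnes (5 s.f.)

54.655 tonnes


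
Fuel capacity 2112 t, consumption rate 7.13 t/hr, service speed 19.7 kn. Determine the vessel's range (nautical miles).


Formula: endurance = fuel / rate; range = endurance * speed
Step 1 — endurance = 2112 / 7.13 = 296.2132 hours
Step 2 — range = 296.2132 * 19.7 ≈ 5835.4 nautical miles (5 s.f.)

5835.4 NM


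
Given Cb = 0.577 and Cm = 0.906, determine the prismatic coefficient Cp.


Formula: Cp = Cb / Cm
Substituting: Cp = 0.577 / 0.906
Result: Cp ≈ 0.63687 (5 s.f.)

0.63687


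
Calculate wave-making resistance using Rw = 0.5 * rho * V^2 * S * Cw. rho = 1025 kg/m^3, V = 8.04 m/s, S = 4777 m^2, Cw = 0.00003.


Formula: Rw = 0.5 * rho * V^2 * S * Cw
Step 1 — V^2 = 8.04^2 = 64.6416
Step 2 — 0.5 * rho * V^2 = 0.5 * 1025 * 64.6416 = 33128.82
Step 3 — Rw = 33128.82 * 4777 * 0.00003 ≈ 4747.7 N (5 s.f.)

4747.7 N


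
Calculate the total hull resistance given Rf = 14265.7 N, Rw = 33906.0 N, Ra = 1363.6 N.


Formula: Rt = Rf + Rw + Ra
Substituting: Rt = 14265.7 + 33906.0 + 1363.6
Result: Rt = 49535.3 N

49535.3 N


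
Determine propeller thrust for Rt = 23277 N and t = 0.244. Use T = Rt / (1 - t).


Formula: T = Rt / (1 - t)
Step 1 — (1 - t) = 1 - 0.244 = 0.756
Step 2 — T = 23277 / 0.756 ≈ 30790 N (5 s.f.)

30790 N


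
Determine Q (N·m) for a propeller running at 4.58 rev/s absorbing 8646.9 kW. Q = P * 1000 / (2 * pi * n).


Formula: Q = P_W / (2 * pi * n)
Step 1 — P_W = 8646.9 kW * 1000 = 8646900.0 W
Step 2 — 2 * pi * n = 2 * pi * 4.58 = 28.776989
Step 3 — Q = 8646900.0 / 28.776989 ≈ 300480 N·m (5 s.f.)

300480 N·m


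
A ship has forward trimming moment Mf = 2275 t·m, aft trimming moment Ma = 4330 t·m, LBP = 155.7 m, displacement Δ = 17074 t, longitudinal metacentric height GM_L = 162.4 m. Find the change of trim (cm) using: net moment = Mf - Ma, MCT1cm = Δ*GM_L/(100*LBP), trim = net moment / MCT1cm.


Formula: net trimming moment = Mf - Ma; MCT1cm = Δ*GM_L/(100*LBP); trim = net moment / MCT1cm
Step 1 — net trimming moment = 2275 - 4330 = -2055 t·m
Step 2 — MCT1cm = 17074 * 162.4 / (100 * 155.7) = 178.0872 t·m/cm
Step 3 — trim = -2055 / 178.0872 ≈ -11.539 cm (5 s.f.)

-11.539 cm


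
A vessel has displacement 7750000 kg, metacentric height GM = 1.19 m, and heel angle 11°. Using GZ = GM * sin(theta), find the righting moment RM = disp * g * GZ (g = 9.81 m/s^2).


Formula: GZ = GM * sin(theta); RM = disp * g * GZ
Step 1 — GZ = 1.19 * sin(11°) = 1.19 * 0.190809 = 0.227063 m
Step 2 — RM = 7750000 * 9.81 * 0.227063 ≈ 17263000 N·m (5 s.f.)

17263000 N·m


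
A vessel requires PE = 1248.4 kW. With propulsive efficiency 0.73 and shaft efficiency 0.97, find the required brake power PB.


Formula: PB = PE / (eta_D * eta_S)
Step 1 — combined efficiency = eta_D * eta_S = 0.73 * 0.97 = 0.7081
Step 2 — PB = 1248.4 / 0.7081 ≈ 1763.0 kW (5 s.f.)

1763.0 kW


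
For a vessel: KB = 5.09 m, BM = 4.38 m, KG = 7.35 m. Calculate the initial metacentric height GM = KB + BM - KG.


Formula: GM = KB + BM - KG
Step 1 — KM = KB + BM = 5.09 + 4.38 = 9.47 m
Step 2 — GM = KM - KG = 9.47 - 7.35 = 2.12 m

2.12 m


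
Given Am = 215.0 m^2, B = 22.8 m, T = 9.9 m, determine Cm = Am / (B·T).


Formula: Cm = Am / (B * T)
Step 1 — B * T = 22.8 * 9.9 = 225.72 m^2
Step 2 — Cm = 215.0 / 225.72 ≈ 0.95251 (5 s.f.)

0.95251


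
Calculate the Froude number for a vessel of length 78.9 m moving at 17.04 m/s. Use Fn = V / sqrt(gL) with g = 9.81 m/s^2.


Formula: Fn = V / sqrt(g * L)
Step 1 — g * L = 9.81 * 78.9 = 774.009
Step 2 — sqrt(g * L) = sqrt(774.009) = 27.821017
Step 3 — Fn = 17.04 / 27.821017 ≈ 0.61249 (5 s.f.)

0.61249


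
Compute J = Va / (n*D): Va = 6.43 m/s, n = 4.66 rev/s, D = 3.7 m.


Formula: J = Va / (n * D)
Step 1 — n * D = 4.66 * 3.7 = 17.242
Step 2 — J = 6.43 / 17.242 ≈ 0.37293 (5 s.f.)

0.37293


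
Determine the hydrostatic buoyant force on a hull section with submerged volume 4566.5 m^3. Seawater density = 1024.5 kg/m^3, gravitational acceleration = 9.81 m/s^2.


Formula: Fb = rho * g * V
Substituting: Fb = 1024.5 * 9.81 * 4566.5
Intermediate: 1024.5 * 9.81 = 10050.345
Result: Fb = 10050.345 * 4566.5 ≈ 45895000 N (5 s.f.)

45895000 N


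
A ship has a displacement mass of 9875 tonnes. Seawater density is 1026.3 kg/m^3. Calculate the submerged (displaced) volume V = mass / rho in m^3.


Formula: V = mass / rho
Step 1 — convert tonnes to kg: 9875 t * 1000 = 9875000 kg
Step 2 — V = 9875000 / 1026.3 ≈ 9621.9 m^3 (5 s.f.)

9621.9 m^3


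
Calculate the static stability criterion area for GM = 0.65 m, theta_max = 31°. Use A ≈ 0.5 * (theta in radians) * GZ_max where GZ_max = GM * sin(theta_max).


Formula: GZ_max = GM * sin(theta); Area = 0.5 * theta_rad * GZ_max
Step 1 — GZ_max = 0.65 * sin(31°) = 0.65 * 0.515038 = 0.334775 m
Step 2 — theta_rad = 31 * pi/180 = 0.541052 rad
Step 3 — Area = 0.5 * 0.541052 * 0.334775 ≈ 0.090565 m·rad (5 s.f.)

0.090565 m·rad


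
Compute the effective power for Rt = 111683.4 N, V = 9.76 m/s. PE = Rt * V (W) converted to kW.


Formula: PE = Rt * V / 1000 (kW)
Step 1 — PE (W) = 111683.4 * 9.76 = 1090029.984 W
Step 2 — PE (kW) = 1090029.984 / 1000 ≈ 1090.0 kW (5 s.f.)

1090.0 kW


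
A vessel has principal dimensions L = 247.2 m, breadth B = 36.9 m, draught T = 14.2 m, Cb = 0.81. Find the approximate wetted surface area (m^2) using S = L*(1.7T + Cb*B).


Formula: S = 1.7*L*T + V/T with V = Cb*L*B*T, i.e. S = L * (1.7*T + Cb*B)
Step 1 — 1.7*T = 1.7 * 14.2 = 24.14 m
Step 2 — Cb*B = 0.81 * 36.9 = 29.889 m
Step 3 — 1.7*T + Cb*B = 24.14 + 29.889 = 54.029 m
Step 4 — S = 247.2 * 54.029 ≈ 13356 m^2 (5 s.f.)

13356 m^2


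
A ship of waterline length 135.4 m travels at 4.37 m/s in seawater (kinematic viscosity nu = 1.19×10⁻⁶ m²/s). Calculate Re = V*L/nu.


Formula: Re = V * L / nu
Step 1 — V * L = 4.37 * 135.4 = 591.698 m^2/s
Step 2 — Re = 591.698 / 1.19e-6 = 4.97e+08

4.97e+08


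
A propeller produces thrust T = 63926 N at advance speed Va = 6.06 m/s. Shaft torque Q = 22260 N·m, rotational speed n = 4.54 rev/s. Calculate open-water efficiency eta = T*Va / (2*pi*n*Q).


Formula: eta = T * Va / (2 * pi * n * Q)
Step 1 — numerator = T * Va = 63926 * 6.06 = 387391.56
Step 2 — 2 * pi * n = 2 * pi * 4.54 = 28.525661
Step 3 — denominator = 28.525661 * 22260 = 634981.21
Step 4 — eta = 387391.56 / 634981.21 ≈ 0.61008 (5 s.f.)

0.61008


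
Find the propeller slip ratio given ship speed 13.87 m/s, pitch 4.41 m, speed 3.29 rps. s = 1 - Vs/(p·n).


Formula: s = 1 - Vs / (p * n)
Step 1 — p * n = 4.41 * 3.29 = 14.5089
Step 2 — Vs / (p*n) = 13.87 / 14.5089 = 0.955965 (6 d.p.)
Step 3 — s = 1 - 0.955965 = 0.044035

0.044035


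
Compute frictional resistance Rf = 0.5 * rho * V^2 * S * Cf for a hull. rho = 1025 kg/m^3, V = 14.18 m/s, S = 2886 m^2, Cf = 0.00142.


Formula: Rf = 0.5 * rho * V^2 * S * Cf
Step 1 — V^2 = 14.18^2 = 201.0724
Step 2 — 0.5 * rho * V^2 = 0.5 * 1025 * 201.0724 = 103049.605
Step 3 — Rf = 103049.605 * 2886 * 0.00142 ≈ 422310 N (5 s.f.)

422310 N


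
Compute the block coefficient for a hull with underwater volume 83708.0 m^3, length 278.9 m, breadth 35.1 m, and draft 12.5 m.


Formula: Cb = V / (L * B * T)
Step 1 — L * B * T = 278.9 * 35.1 * 12.5 = 122367.375 m^3
Step 2 — Cb = 83708.0 / 122367.375 ≈ 0.68407 (5 s.f.)

0.68407


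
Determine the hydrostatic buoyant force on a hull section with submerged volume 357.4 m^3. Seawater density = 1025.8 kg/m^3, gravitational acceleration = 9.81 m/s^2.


Formula: Fb = rho * g * V
Substituting: Fb = 1025.8 * 9.81 * 357.4
Intermediate: 1025.8 * 9.81 = 10063.098
Result: Fb = 10063.098 * 357.4 ≈ 3596600 N (5 s.f.)

3596600 N


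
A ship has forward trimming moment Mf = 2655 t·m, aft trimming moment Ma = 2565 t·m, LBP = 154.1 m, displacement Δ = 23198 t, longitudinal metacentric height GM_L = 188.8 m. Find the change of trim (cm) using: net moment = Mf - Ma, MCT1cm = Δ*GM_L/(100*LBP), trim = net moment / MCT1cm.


Formula: net trimming moment = Mf - Ma; MCT1cm = Δ*GM_L/(100*LBP); trim = net moment / MCT1cm
Step 1 — net trimming moment = 2655 - 2565 = 90 t·m
Step 2 — MCT1cm = 23198 * 188.8 / (100 * 154.1) = 284.2169 t·m/cm
Step 3 — trim = 90 / 284.2169 ≈ 0.31666 cm (5 s.f.)

0.31666 cm


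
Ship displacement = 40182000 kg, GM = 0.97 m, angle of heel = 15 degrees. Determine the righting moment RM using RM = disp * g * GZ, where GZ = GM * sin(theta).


Formula: GZ = GM * sin(theta); RM = disp * g * GZ
Step 1 — GZ = 0.97 * sin(15°) = 0.97 * 0.258819 = 0.251054 m
Step 2 — RM = 40182000 * 9.81 * 0.251054 ≈ 98962000 N·m (5 s.f.)

98962000 N·m


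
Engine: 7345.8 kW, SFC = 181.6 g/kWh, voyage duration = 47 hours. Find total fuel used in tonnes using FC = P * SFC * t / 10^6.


Formula: FC (tonnes) = P * SFC * t / 1,000,000
Step 1 — P * SFC * t = 7345.8 * 181.6 * 47 = 62697872.16 g
Step 2 — FC (tonnes) = 62697872.16 / 1,000,000 ≈ 62.698 tonnes (5 s.f.)

62.698 tonnes


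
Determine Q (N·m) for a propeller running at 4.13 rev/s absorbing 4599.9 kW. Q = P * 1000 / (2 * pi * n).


Formula: Q = P_W / (2 * pi * n)
Step 1 — P_W = 4599.9 kW * 1000 = 4599900.0 W
Step 2 — 2 * pi * n = 2 * pi * 4.13 = 25.949555
Step 3 — Q = 4599900.0 / 25.949555 ≈ 177260 N·m (5 s.f.)

177260 N·m


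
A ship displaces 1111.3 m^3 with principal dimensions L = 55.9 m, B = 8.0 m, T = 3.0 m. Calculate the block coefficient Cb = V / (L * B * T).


Formula: Cb = V / (L * B * T)
Step 1 — L * B * T = 55.9 * 8.0 * 3.0 = 1341.6 m^3
Step 2 — Cb = 1111.3 / 1341.6 ≈ 0.82834 (5 s.f.)

0.82834


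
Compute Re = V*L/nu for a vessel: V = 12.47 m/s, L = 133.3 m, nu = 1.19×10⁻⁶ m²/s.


Formula: Re = V * L / nu
Step 1 — V * L = 12.47 * 133.3 = 1662.251 m^2/s
Step 2 — Re = 1662.251 / 1.19e-6 = 1.40e+09

1.40e+09


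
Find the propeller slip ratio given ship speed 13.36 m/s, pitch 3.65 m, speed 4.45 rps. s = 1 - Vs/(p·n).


Formula: s = 1 - Vs / (p * n)
Step 1 — p * n = 3.65 * 4.45 = 16.2425
Step 2 — Vs / (p*n) = 13.36 / 16.2425 = 0.822533 (6 d.p.)
Step 3 — s = 1 - 0.822533 = 0.177467

0.177467


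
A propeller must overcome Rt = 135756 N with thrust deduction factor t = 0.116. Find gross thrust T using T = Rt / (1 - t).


Formula: T = Rt / (1 - t)
Step 1 — (1 - t) = 1 - 0.116 = 0.884
Step 2 — T = 135756 / 0.884 ≈ 153570 N (5 s.f.)

153570 N


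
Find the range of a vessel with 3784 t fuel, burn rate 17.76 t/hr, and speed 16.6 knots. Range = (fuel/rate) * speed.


Formula: endurance = fuel / rate; range = endurance * speed
Step 1 — endurance = 3784 / 17.76 = 213.0631 hours
Step 2 — range = 213.0631 * 16.6 ≈ 3536.8 nautical miles (5 s.f.)

3536.8 NM


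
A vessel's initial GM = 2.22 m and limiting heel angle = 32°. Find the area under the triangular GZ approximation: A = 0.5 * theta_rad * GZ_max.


Formula: GZ_max = GM * sin(theta); Area = 0.5 * theta_rad * GZ_max
Step 1 — GZ_max = 2.22 * sin(32°) = 2.22 * 0.529919 = 1.17642 m
Step 2 — theta_rad = 32 * pi/180 = 0.558505 rad
Step 3 — Area = 0.5 * 0.558505 * 1.17642 ≈ 0.32852 m·rad (5 s.f.)

0.32852 m·rad


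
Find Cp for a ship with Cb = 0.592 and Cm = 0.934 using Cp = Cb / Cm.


Formula: Cp = Cb / Cm
Substituting: Cp = 0.592 / 0.934
Result: Cp ≈ 0.63383 (5 s.f.)

0.63383


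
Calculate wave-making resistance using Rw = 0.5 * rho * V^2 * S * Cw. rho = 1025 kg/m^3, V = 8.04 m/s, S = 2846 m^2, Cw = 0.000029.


Formula: Rw = 0.5 * rho * V^2 * S * Cw
Step 1 — V^2 = 8.04^2 = 64.6416
Step 2 — 0.5 * rho * V^2 = 0.5 * 1025 * 64.6416 = 33128.82
Step 3 — Rw = 33128.82 * 2846 * 0.000029 ≈ 2734.3 N (5 s.f.)

2734.3 N


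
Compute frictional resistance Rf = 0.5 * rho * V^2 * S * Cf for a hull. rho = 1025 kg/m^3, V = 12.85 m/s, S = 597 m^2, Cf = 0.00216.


Formula: Rf = 0.5 * rho * V^2 * S * Cf
Step 1 — V^2 = 12.85^2 = 165.1225
Step 2 — 0.5 * rho * V^2 = 0.5 * 1025 * 165.1225 = 84625.28125
Step 3 — Rf = 84625.28125 * 597 * 0.00216 ≈ 109130 N (5 s.f.)

109130 N


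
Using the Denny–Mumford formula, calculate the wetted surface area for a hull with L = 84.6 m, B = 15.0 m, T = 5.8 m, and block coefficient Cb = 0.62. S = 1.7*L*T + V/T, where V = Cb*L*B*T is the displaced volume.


Formula: S = 1.7*L*T + V/T with V = Cb*L*B*T, i.e. S = L * (1.7*T + Cb*B)
Step 1 — 1.7*T = 1.7 * 5.8 = 9.86 m
Step 2 — Cb*B = 0.62 * 15.0 = 9.3 m
Step 3 — 1.7*T + Cb*B = 9.86 + 9.3 = 19.16 m
Step 4 — S = 84.6 * 19.16 ≈ 1620.9 m^2 (5 s.f.)

1620.9 m^2


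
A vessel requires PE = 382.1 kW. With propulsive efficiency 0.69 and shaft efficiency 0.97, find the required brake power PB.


Formula: PB = PE / (eta_D * eta_S)
Step 1 — combined efficiency = eta_D * eta_S = 0.69 * 0.97 = 0.6693
Step 2 — PB = 382.1 / 0.6693 ≈ 570.89 kW (5 s.f.)

570.89 kW


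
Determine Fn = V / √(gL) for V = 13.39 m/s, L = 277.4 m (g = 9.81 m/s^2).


Formula: Fn = V / sqrt(g * L)
Step 1 — g * L = 9.81 * 277.4 = 2721.294
Step 2 — sqrt(g * L) = sqrt(2721.294) = 52.166023
Step 3 — Fn = 13.39 / 52.166023 ≈ 0.25668 (5 s.f.)

0.25668


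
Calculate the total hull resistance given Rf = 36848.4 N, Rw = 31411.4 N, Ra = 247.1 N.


Formula: Rt = Rf + Rw + Ra
Substituting: Rt = 36848.4 + 31411.4 + 247.1
Result: Rt = 68506.9 N

68506.9 N


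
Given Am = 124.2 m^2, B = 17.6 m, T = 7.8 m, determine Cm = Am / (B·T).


Formula: Cm = Am / (B * T)
Step 1 — B * T = 17.6 * 7.8 = 137.28 m^2
Step 2 — Cm = 124.2 / 137.28 ≈ 0.90472 (5 s.f.)

0.90472


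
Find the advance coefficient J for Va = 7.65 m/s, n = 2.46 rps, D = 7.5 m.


Formula: J = Va / (n * D)
Step 1 — n * D = 2.46 * 7.5 = 18.45
Step 2 — J = 7.65 / 18.45 ≈ 0.41463 (5 s.f.)

0.41463


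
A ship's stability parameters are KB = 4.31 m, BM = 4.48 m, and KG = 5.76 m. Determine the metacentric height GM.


Formula: GM = KB + BM - KG
Step 1 — KM = KB + BM = 4.31 + 4.48 = 8.79 m
Step 2 — GM = KM - KG = 8.79 - 5.76 = 3.03 m

3.03 m


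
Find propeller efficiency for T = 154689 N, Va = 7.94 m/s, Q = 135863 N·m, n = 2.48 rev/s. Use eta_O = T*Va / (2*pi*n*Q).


Formula: eta = T * Va / (2 * pi * n * Q)
Step 1 — numerator = T * Va = 154689 * 7.94 = 1228230.66
Step 2 — 2 * pi * n = 2 * pi * 2.48 = 15.5823
Step 3 — denominator = 15.5823 * 135863 = 2117058.02
Step 4 — eta = 1228230.66 / 2117058.02 ≈ 0.58016 (5 s.f.)

0.58016


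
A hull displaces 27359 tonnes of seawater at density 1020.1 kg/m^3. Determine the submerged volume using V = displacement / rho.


Formula: V = mass / rho
Step 1 — convert tonnes to kg: 27359 t * 1000 = 27359000 kg
Step 2 — V = 27359000 / 1020.1 ≈ 26820 m^3 (5 s.f.)

26820 m^3


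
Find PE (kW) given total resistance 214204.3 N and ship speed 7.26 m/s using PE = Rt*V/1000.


Formula: PE = Rt * V / 1000 (kW)
Step 1 — PE (W) = 214204.3 * 7.26 = 1555123.218 W
Step 2 — PE (kW) = 1555123.218 / 1000 ≈ 1555.1 kW (5 s.f.)

1555.1 kW


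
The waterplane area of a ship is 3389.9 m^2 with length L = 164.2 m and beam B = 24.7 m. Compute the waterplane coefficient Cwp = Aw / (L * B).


Formula: Cwp = Aw / (L * B)
Step 1 — L * B = 164.2 * 24.7 = 4055.74 m^2
Step 2 — Cwp = 3389.9 / 4055.74 ≈ 0.83583 (5 s.f.)

0.83583


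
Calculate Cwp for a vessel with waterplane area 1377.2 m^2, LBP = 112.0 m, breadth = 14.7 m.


Formula: Cwp = Aw / (L * B)
Step 1 — L * B = 112.0 * 14.7 = 1646.4 m^2
Step 2 — Cwp = 1377.2 / 1646.4 ≈ 0.83649 (5 s.f.)

0.83649


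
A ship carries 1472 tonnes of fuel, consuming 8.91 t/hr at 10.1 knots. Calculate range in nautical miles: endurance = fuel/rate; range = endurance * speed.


Formula: endurance = fuel / rate; range = endurance * speed
Step 1 — endurance = 1472 / 8.91 = 165.2076 hours
Step 2 — range = 165.2076 * 10.1 ≈ 1668.6 nautical miles (5 s.f.)

1668.6 NM


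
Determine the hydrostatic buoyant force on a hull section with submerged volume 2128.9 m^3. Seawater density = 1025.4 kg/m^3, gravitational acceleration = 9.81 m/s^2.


Formula: Fb = rho * g * V
Substituting: Fb = 1025.4 * 9.81 * 2128.9
Intermediate: 1025.4 * 9.81 = 10059.174
Result: Fb = 10059.174 * 2128.9 ≈ 21415000 N (5 s.f.)

21415000 N


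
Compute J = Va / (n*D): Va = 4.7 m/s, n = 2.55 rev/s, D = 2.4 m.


Formula: J = Va / (n * D)
Step 1 — n * D = 2.55 * 2.4 = 6.12
Step 2 — J = 4.7 / 6.12 ≈ 0.76797 (5 s.f.)

0.76797


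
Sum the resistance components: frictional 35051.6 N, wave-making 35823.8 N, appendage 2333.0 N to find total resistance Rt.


Formula: Rt = Rf + Rw + Ra
Substituting: Rt = 35051.6 + 35823.8 + 2333.0
Result: Rt = 73208.4 N

73208.4 N


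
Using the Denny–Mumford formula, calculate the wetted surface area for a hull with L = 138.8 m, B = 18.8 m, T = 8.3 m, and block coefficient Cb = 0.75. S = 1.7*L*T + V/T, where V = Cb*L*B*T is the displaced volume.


Formula: S = 1.7*L*T + V/T with V = Cb*L*B*T, i.e. S = L * (1.7*T + Cb*B)
Step 1 — 1.7*T = 1.7 * 8.3 = 14.11 m
Step 2 — Cb*B = 0.75 * 18.8 = 14.1 m
Step 3 — 1.7*T + Cb*B = 14.11 + 14.1 = 28.21 m
Step 4 — S = 138.8 * 28.21 ≈ 3915.5 m^2 (5 s.f.)

3915.5 m^2


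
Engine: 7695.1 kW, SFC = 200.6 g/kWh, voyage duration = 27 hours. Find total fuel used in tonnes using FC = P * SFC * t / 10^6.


Formula: FC (tonnes) = P * SFC * t / 1,000,000
Step 1 — P * SFC * t = 7695.1 * 200.6 * 27 = 41678200.62 g
Step 2 — FC (tonnes) = 41678200.62 / 1,000,000 ≈ 41.678 tonnes (5 s.f.)

41.678 tonnes


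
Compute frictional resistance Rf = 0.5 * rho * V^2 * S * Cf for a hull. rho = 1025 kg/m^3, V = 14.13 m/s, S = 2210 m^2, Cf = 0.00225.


Formula: Rf = 0.5 * rho * V^2 * S * Cf
Step 1 — V^2 = 14.13^2 = 199.6569
Step 2 — 0.5 * rho * V^2 = 0.5 * 1025 * 199.6569 = 102324.16125
Step 3 — Rf = 102324.16125 * 2210 * 0.00225 ≈ 508810 N (5 s.f.)

508810 N


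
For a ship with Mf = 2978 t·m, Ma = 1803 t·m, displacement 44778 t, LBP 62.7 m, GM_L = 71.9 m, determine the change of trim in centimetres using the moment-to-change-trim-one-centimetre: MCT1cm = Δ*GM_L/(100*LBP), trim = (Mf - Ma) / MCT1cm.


Formula: net trimming moment = Mf - Ma; MCT1cm = Δ*GM_L/(100*LBP); trim = net moment / MCT1cm
Step 1 — net trimming moment = 2978 - 1803 = 1175 t·m
Step 2 — MCT1cm = 44778 * 71.9 / (100 * 62.7) = 513.483 t·m/cm
Step 3 — trim = 1175 / 513.483 ≈ 2.2883 cm (5 s.f.)

2.2883 cm


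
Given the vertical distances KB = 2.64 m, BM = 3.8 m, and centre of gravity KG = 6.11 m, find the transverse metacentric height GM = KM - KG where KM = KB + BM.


Formula: GM = KB + BM - KG
Step 1 — KM = KB + BM = 2.64 + 3.8 = 6.44 m
Step 2 — GM = KM - KG = 6.44 - 6.11 = 0.33 m

0.33 m


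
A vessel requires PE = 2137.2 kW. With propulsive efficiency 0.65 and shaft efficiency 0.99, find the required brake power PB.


Formula: PB = PE / (eta_D * eta_S)
Step 1 — combined efficiency = eta_D * eta_S = 0.65 * 0.99 = 0.6435
Step 2 — PB = 2137.2 / 0.6435 ≈ 3321.2 kW (5 s.f.)

3321.2 kW


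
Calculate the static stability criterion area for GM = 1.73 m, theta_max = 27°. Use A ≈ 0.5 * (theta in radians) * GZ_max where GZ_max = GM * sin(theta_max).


Formula: GZ_max = GM * sin(theta); Area = 0.5 * theta_rad * GZ_max
Step 1 — GZ_max = 1.73 * sin(27°) = 1.73 * 0.45399 = 0.785403 m
Step 2 — theta_rad = 27 * pi/180 = 0.471239 rad
Step 3 — Area = 0.5 * 0.471239 * 0.785403 ≈ 0.18506 m·rad (5 s.f.)

0.18506 m·rad


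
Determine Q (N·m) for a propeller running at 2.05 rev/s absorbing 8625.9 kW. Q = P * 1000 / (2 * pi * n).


Formula: Q = P_W / (2 * pi * n)
Step 1 — P_W = 8625.9 kW * 1000 = 8625900.0 W
Step 2 — 2 * pi * n = 2 * pi * 2.05 = 12.88053
Step 3 — Q = 8625900.0 / 12.88053 ≈ 669690 N·m (5 s.f.)

669690 N·m


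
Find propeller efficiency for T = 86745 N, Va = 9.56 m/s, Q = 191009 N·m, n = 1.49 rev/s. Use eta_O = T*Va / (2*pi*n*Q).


Formula: eta = T * Va / (2 * pi * n * Q)
Step 1 — numerator = T * Va = 86745 * 9.56 = 829282.2
Step 2 — 2 * pi * n = 2 * pi * 1.49 = 9.361946
Step 3 — denominator = 9.361946 * 191009 = 1788215.94
Step 4 — eta = 829282.2 / 1788215.94 ≈ 0.46375 (5 s.f.)

0.46375
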